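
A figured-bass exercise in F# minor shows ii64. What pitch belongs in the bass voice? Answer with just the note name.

D#

ii in F# minor has root G#; the chord is G#-B-D#.
The figure 64 means second inversion — the fifth is in the bass.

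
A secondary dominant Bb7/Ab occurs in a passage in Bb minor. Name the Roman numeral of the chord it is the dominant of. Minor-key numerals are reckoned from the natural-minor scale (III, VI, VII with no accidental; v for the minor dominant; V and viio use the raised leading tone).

iv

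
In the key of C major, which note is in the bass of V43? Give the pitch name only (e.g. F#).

D

V in C major has root G; the chord is G-B-D-F.
The figure 43 means second inversion — the fifth is in the bass.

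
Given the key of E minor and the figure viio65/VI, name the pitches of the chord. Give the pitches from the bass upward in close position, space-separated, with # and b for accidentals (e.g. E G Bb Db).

D F Ab B

The slash marks an applied leading-tone chord: viio of VI. In E minor, VI is C, so the leading tone to it is B, a half step below.
Building a fully diminished seventh chord on B gives B-D-F-Ab.
With the 65 figure the chord is in first inversion; from the bass D upward in close position it reads D-F-Ab-B.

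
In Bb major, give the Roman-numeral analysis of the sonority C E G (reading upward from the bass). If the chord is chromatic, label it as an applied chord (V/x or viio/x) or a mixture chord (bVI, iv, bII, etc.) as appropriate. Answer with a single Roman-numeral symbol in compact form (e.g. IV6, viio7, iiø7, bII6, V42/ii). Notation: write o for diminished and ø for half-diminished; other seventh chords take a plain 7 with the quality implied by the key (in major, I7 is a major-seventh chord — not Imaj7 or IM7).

The pitches C-E-G form a major triad rooted on C.
C is not a diatonic chord root with this quality in Bb major, but it lies a perfect fifth above F (V), so the chord functions as an applied dominant of V.

V/V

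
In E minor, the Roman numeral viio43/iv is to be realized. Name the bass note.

The applied chord viio43/iv is rooted on G#: G#-B-D-F.
The figure 43 means second inversion — the fifth is in the bass.

D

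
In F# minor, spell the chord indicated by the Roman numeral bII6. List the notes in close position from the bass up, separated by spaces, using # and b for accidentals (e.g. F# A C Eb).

B D G

bII6 is the Neapolitan sixth — a major triad on the lowered second degree, here in its customary first inversion. In F# minor that root is G.
So the chord is G-B-D, a major triad.
The figured bass 6 indicates first inversion, placing the third (B) in the bass: B-D-G.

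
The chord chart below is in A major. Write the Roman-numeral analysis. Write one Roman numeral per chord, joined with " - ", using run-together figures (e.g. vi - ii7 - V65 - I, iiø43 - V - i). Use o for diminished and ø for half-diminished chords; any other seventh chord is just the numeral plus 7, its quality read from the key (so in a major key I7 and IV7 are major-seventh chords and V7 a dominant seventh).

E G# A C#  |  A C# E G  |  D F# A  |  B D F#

I43 - V7/IV - IV - ii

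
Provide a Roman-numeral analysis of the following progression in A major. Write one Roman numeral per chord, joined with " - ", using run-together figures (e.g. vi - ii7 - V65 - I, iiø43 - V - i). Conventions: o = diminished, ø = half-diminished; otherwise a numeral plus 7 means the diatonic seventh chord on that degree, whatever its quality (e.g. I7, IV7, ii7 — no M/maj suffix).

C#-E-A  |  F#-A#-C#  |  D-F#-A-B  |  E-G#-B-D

I6 - V/ii - ii65 - V7

C#-E-A: major triad on A = scale degree 1 → I6.
F#-A#-C#: chromatic; F# is V of ii, so V/ii.
D-F#-A-B has root B, degree 2 in A major, so ii65.
E-G#-B-D: dominant seventh chord on E = scale degree 5 → V7.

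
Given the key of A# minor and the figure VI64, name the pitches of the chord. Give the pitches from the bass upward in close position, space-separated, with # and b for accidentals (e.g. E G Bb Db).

In A# minor, the submediant is F#, and the diatonic chord built there is a major triad.
Stacking thirds from F# gives F#-A#-C#.
The figured bass 64 indicates second inversion, placing the fifth (C#) in the bass: C#-F#-A#.

C# F# A#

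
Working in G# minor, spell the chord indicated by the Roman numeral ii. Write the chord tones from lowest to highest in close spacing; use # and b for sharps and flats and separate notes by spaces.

ii is the minor supertonic, borrowed from the parallel major (the Dorian ii). In G# minor that root is A#.
So the chord is A#-C#-E#, a minor triad.

A# C# E#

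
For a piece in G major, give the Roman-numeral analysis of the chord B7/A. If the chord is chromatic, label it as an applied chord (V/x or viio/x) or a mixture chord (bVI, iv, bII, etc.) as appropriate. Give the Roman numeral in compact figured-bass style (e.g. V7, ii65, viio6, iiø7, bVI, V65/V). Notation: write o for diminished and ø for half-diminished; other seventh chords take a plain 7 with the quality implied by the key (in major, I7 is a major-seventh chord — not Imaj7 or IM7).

The pitches B-D#-F#-A form a dominant seventh chord rooted on B.
B is not a diatonic chord root with this quality in G major, but it lies a perfect fifth above E (vi), so the chord functions as an applied dominant of vi.
With A in the bass the chord is in third inversion, so the figured bass is 42.

V42/vi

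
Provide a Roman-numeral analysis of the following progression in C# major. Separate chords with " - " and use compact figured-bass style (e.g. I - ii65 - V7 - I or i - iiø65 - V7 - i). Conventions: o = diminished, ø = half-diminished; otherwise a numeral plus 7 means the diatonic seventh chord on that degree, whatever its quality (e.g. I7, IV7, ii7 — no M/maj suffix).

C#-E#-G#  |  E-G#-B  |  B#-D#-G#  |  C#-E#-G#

C#-E#-G# has root C#, degree 1 in C# major, so I.
E-G#-B is non-diatonic — bIII, a mixture chord from C# minor.
B#-D#-G#: root G# is the dominant; major triad there is V6.
C#-E#-G# has root C#, degree 1 in C# major, so I.

I - bIII - V6 - I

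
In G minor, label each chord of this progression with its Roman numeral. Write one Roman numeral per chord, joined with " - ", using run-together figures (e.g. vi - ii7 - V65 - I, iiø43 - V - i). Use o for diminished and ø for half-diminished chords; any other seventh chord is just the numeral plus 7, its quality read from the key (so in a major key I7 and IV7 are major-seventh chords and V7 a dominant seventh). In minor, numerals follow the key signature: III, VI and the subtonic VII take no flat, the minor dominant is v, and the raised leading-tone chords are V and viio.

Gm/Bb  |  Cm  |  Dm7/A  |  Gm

Gm/Bb: minor triad on G = scale degree 1 → i6.
Cm has root C, degree 4 in G minor, so iv.
Dm7/A: minor seventh chord on D = scale degree 5 → v43.
Gm has root G, degree 1 in G minor, so i.

i6 - iv - v43 - i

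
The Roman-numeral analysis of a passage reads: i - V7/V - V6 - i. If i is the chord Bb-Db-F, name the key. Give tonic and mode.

The anchor chord is a minor triad on Bb, labeled i.
If Bb is scale degree 1 and the mode makes that degree carry a minor triad, the tonic is Bb and the mode is minor.

Bb minor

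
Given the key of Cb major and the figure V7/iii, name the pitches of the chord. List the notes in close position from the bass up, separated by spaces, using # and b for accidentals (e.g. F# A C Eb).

Bb D F Ab

V7/iii is a secondary dominant — the dominant seventh of iii. iii in Cb major is Eb, so the applied chord's root is Bb, a perfect fifth above.
Building a dominant seventh chord on Bb gives Bb-D-F-Ab.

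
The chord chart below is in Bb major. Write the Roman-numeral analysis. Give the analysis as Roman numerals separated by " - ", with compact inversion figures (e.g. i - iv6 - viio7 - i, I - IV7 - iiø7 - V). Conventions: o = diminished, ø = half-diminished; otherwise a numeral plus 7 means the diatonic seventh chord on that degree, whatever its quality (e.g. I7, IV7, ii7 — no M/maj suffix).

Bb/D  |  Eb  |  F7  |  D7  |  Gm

I6 - IV - V7 - V7/vi - vi

Bb/D has root Bb, degree 1 in Bb major, so I6.
Eb: root Eb is the subdominant; major triad there is IV.
F7 has root F, degree 5 in Bb major, so V7.
D7 is the secondary dominant of vi (dominant seventh chord on D): V7/vi.
Gm: minor triad on G = scale degree 6 → vi.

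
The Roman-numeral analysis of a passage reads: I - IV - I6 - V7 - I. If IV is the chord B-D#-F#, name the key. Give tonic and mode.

The chord B is a major triad rooted on B; its label is IV.
Counting down 3 scale steps from B places the tonic on F#; a major triad on degree 4 is diatonic only in major.

F# major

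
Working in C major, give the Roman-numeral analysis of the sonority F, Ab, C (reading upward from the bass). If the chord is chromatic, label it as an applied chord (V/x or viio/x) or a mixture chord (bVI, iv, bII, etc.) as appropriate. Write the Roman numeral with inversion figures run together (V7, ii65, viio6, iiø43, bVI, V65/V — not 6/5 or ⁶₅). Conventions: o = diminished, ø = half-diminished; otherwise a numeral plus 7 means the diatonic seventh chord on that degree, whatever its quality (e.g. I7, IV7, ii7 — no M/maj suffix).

iv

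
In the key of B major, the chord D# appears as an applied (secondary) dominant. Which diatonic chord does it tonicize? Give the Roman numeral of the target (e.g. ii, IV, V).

vi

The chord is a major triad on D#.
A dominant resolves down a perfect fifth: D# → G#. In B major, G# is scale degree 6, i.e. vi.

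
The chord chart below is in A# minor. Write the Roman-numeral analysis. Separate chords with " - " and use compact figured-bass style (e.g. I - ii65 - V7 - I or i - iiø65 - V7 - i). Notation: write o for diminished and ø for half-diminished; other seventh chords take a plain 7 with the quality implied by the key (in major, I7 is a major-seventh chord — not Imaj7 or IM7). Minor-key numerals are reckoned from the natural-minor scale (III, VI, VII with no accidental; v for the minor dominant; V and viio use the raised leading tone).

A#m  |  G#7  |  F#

i - VII7 - VI

A#m: root A# is the tonic; minor triad there is i.
G#7 has root G#, degree 7 in A# minor, so VII7.
F#: root F# is the submediant; major triad there is VI.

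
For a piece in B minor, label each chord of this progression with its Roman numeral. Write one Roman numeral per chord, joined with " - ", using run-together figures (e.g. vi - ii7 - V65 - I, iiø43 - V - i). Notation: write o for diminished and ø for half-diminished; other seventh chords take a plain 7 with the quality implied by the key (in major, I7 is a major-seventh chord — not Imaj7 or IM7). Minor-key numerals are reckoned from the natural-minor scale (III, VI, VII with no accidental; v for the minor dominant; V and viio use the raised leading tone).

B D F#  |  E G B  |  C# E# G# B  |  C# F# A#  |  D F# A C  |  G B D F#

B-D-F# has root B, degree 1 in B minor, so i.
E-G-B has root E, degree 4 in B minor, so iv.
C#-E#-G#-B: a dominant seventh chord on C#, the applied dominant of V → V7/V.
C#-F#-A#: major triad on F# = scale degree 5 → V64.
D-F#-A-C: chromatic; D is V of VI, so V7/VI.
G-B-D-F#: root G is the submediant; major seventh chord there is VI7.

i - iv - V7/V - V64 - V7/VI - VI7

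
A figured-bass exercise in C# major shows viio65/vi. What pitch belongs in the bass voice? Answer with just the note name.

B#

The applied chord viio65/vi is rooted on G##: G##-B#-D#-F#.
The figure 65 means first inversion — the third is in the bass.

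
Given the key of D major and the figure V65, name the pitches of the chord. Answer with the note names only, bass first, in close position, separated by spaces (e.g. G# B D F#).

In D major, scale degree 5 is A, and the diatonic chord built there is a dominant seventh chord.
That chord is spelled A-C#-E-G.
The figured bass 65 indicates first inversion, placing the third (C#) in the bass: C#-E-G-A.

C# E G A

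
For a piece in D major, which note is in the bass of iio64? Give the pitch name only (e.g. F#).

iio in D major has root E; the chord is E-G-Bb.
The figure 64 means second inversion — the fifth is in the bass.

Bb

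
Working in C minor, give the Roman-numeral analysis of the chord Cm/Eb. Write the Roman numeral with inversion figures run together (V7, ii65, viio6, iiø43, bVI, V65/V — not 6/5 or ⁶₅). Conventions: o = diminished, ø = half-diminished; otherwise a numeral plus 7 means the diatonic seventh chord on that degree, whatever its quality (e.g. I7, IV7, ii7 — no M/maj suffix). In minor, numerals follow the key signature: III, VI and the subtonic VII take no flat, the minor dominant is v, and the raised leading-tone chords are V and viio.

i6

The pitches C-Eb-G form a minor triad rooted on C.
C is scale degree 1 in C minor, and a minor triad on that degree is written i.
With Eb in the bass the chord is in first inversion, so the figured bass is 6.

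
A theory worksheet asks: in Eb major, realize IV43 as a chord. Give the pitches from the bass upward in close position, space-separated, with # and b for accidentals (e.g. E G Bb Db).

Eb G Ab C

The numeral's case and figure indicate a major seventh chord. In Eb major its root, the fourth degree, is Ab.
That chord is spelled Ab-C-Eb-G.
The figured bass 43 indicates second inversion, placing the fifth (Eb) in the bass: Eb-G-Ab-C.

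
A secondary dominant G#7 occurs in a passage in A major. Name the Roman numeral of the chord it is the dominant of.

The chord is a dominant seventh chord on G#.
A dominant resolves down a perfect fifth: G# → C#. In A major, C# is scale degree 3, i.e. iii.

iii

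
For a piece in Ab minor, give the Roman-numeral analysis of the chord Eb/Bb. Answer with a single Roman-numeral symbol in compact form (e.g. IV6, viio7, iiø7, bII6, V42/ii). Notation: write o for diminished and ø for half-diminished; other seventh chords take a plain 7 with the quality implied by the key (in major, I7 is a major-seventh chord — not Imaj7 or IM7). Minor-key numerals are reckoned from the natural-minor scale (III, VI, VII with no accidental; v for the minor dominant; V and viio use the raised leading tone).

V64

Stacked in thirds the chord is Eb-G-Bb: a major triad on Eb.
In Ab minor, Eb is the dominant; the diatonic major triad there is V.
With Bb in the bass the chord is in second inversion, so the figured bass is 64.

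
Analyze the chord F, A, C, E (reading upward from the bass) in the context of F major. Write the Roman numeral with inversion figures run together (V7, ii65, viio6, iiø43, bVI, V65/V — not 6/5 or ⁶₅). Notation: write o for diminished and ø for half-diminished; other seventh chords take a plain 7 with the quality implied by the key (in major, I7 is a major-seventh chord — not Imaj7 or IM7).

I7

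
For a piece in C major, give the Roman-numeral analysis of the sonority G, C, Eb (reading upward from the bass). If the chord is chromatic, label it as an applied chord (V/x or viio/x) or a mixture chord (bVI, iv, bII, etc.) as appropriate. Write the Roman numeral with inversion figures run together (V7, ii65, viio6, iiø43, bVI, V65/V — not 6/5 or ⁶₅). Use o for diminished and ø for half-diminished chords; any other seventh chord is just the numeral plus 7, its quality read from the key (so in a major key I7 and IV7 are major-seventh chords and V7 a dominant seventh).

Stacked in thirds the chord is C-Eb-G: a minor triad on C.
C is the first degree of C major. This is the minor tonic, borrowed from the parallel minor.
With G in the bass the chord is in second inversion, so the figured bass is 64.

i64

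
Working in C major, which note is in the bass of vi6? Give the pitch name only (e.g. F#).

C

vi in C major has root A; the chord is A-C-E.
The figure 6 means first inversion — the third is in the bass.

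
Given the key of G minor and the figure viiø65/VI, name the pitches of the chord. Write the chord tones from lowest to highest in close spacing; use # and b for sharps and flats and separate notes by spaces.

viiø65/VI is a secondary leading-tone chord. The target VI is Eb in G minor; the applied chord is rooted a semitone below, on D.
Building a half-diminished seventh chord on D gives D-F-Ab-C.
With the 65 figure the chord is in first inversion; from the bass F upward in close position it reads F-Ab-C-D.

F Ab C D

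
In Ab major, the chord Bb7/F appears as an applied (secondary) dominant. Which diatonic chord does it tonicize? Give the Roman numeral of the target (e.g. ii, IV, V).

The chord is a dominant seventh chord on Bb.
A dominant resolves down a perfect fifth: Bb → Eb. In Ab major, Eb is scale degree 5, i.e. V.

V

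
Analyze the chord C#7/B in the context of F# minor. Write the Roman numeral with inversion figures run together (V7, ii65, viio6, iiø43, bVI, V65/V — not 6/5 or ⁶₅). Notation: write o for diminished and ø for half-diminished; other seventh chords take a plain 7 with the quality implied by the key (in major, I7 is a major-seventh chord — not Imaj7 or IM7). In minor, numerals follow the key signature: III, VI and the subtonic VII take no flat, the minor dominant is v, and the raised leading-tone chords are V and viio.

V42

Stacked in thirds the chord is C#-E#-G#-B: a dominant seventh chord on C#.
C# is scale degree 5 in F# minor, and a dominant seventh chord on that degree is written V7.
With B in the bass the chord is in third inversion, so the figured bass is 42.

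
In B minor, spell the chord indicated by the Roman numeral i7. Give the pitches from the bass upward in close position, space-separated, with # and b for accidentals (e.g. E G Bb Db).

B D F# A

The numeral's case and figure indicate a minor seventh chord. In B minor its root, scale degree 1, is B.
That chord is spelled B-D-F#-A.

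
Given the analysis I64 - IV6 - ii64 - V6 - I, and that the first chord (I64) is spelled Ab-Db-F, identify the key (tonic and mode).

The chord Db/Ab is a major triad rooted on Db; its label is I64.
If Db is scale degree 1 and the mode makes that degree carry a major triad, the tonic is Db and the mode is major.

Db major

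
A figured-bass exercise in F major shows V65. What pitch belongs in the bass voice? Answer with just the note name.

E

V in F major has root C; the chord is C-E-G-Bb.
The figure 65 means first inversion — the third is in the bass.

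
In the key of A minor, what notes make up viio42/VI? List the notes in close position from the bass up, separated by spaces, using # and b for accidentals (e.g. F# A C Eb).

The slash marks an applied leading-tone chord: viio of VI. In A minor, VI is F, so the leading tone to it is E, a half step below.
Building a fully diminished seventh chord on E gives E-G-Bb-Db.
The figured bass 42 indicates third inversion, placing the seventh (Db) in the bass: Db-E-G-Bb.

Db E G Bb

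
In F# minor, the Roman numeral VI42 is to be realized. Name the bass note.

C#

VI in F# minor has root D; the chord is D-F#-A-C#.
The figure 42 means third inversion — the seventh is in the bass.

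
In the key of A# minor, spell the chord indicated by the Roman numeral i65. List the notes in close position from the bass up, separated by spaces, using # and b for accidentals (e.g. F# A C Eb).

The numeral's case and figure indicate a minor seventh chord. In A# minor its root, scale degree 1, is A#.
That chord is spelled A#-C#-E#-G#.
With the 65 figure the chord is in first inversion; from the bass C# upward in close position it reads C#-E#-G#-A#.

C# E# G# A#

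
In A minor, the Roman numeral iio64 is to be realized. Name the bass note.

iio in A minor has root B; the chord is B-D-F.
The figure 64 means second inversion — the fifth is in the bass.

F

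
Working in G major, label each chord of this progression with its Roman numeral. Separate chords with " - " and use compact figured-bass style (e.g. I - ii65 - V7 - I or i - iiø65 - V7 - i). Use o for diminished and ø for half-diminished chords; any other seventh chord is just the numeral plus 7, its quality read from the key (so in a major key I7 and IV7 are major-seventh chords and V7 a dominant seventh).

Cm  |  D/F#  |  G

Cm is non-diatonic — iv, a mixture chord from G minor.
D/F# has root D, degree 5 in G major, so V6.
G has root G, degree 1 in G major, so I.

iv - V6 - I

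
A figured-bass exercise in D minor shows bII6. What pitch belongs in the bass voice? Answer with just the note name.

bII in D minor has root Eb; the chord is Eb-G-Bb.
The figure 6 means first inversion — the third is in the bass.

G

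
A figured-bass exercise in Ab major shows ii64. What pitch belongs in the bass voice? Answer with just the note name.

F

ii in Ab major has root Bb; the chord is Bb-Db-F.
The figure 64 means second inversion — the fifth is in the bass.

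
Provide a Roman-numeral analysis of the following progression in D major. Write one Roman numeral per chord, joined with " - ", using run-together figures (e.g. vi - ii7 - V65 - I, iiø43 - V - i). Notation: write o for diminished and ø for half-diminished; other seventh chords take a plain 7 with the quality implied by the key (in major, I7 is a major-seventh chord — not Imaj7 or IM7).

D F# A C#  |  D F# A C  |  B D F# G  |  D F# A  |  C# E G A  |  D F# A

D-F#-A-C#: root D is the tonic; major seventh chord there is I7.
D-F#-A-C: chromatic; D is V of IV, so V7/IV.
B-D-F#-G has root G, degree 4 in D major, so IV65.
D-F#-A: major triad on D = scale degree 1 → I.
C#-E-G-A has root A, degree 5 in D major, so V65.
D-F#-A has root D, degree 1 in D major, so I.

I7 - V7/IV - IV65 - I - V65 - I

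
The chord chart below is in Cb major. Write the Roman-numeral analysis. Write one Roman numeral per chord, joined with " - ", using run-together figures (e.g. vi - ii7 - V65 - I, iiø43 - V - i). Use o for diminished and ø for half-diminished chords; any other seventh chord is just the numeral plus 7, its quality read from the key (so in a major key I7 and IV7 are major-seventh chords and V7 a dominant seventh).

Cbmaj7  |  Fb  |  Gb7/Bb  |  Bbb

I7 - IV - V65 - bVII

Cbmaj7: major seventh chord on Cb = scale degree 1 → I7.
Fb: root Fb is the subdominant; major triad there is IV.
Gb7/Bb has root Gb, degree 5 in Cb major, so V65.
Bbb: major triad on Bbb — chromatic; bVII (borrowed from the parallel minor).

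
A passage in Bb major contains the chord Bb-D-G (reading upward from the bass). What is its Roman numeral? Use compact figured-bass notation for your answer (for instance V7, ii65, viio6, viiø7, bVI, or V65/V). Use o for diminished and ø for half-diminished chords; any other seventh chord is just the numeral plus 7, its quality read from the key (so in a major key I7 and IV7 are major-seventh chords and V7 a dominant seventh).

vi6

Stacked in thirds the chord is G-Bb-D: a minor triad on G.
In Bb major, G is the submediant; the diatonic minor triad there is vi.
With Bb in the bass the chord is in first inversion, so the figured bass is 6.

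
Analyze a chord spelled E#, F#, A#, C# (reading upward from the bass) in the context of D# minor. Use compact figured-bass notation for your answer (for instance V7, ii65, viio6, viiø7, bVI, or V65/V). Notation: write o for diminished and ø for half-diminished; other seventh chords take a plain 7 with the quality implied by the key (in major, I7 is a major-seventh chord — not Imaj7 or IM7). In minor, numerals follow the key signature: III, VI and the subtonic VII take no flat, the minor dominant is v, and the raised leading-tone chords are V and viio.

III42

The pitches F#-A#-C#-E# form a major seventh chord rooted on F#.
F# is scale degree 3 in D# minor, and a major seventh chord on that degree is written III7.
With E# in the bass the chord is in third inversion, so the figured bass is 42.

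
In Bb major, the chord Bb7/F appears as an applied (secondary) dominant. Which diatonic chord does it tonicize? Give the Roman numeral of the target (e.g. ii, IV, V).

IV

The chord is a dominant seventh chord on Bb.
A dominant resolves down a perfect fifth: Bb → Eb. In Bb major, Eb is scale degree 4, i.e. IV.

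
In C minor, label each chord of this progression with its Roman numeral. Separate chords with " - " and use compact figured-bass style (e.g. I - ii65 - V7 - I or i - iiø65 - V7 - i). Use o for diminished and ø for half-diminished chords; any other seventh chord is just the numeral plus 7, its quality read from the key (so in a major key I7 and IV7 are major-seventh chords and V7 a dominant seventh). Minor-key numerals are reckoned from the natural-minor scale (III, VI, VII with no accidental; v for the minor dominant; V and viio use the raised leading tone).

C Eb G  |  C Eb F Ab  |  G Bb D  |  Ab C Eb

i - iv43 - v - VI

C-Eb-G: minor triad on C = scale degree 1 → i.
C-Eb-F-Ab has root F, degree 4 in C minor, so iv43.
G-Bb-D: minor triad on G = scale degree 5 → v.
Ab-C-Eb: major triad on Ab = scale degree 6 → VI.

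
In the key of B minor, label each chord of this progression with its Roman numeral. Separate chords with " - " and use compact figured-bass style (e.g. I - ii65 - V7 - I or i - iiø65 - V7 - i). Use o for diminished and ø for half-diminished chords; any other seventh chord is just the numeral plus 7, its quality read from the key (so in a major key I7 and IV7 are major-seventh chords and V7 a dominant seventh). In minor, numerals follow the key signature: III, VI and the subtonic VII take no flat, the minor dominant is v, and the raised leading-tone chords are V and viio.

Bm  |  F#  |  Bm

i - V - i

Bm: root B is the tonic; minor triad there is i.
F#: root F# is the dominant; major triad there is V.
Bm has root B, degree 1 in B minor, so i.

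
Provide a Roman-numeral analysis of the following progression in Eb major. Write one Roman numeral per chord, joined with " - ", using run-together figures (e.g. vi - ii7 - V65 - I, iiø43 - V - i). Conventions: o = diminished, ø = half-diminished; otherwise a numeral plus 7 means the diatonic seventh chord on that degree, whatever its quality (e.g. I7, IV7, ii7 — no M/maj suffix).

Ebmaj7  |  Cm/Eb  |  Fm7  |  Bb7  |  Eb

I7 - vi6 - ii7 - V7 - I

Ebmaj7 has root Eb, degree 1 in Eb major, so I7.
Cm/Eb: minor triad on C = scale degree 6 → vi6.
Fm7: root F is the supertonic; minor seventh chord there is ii7.
Bb7 has root Bb, degree 5 in Eb major, so V7.
Eb has root Eb, degree 1 in Eb major, so I.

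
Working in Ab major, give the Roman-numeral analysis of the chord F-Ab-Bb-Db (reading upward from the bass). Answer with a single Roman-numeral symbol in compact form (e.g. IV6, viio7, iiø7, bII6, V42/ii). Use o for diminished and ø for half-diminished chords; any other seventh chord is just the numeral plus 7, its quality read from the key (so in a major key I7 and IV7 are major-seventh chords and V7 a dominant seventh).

Stacked in thirds the chord is Bb-Db-F-Ab: a minor seventh chord on Bb.
Bb is scale degree 2 in Ab major, and a minor seventh chord on that degree is written ii7.
With F in the bass the chord is in second inversion, so the figured bass is 43.

ii43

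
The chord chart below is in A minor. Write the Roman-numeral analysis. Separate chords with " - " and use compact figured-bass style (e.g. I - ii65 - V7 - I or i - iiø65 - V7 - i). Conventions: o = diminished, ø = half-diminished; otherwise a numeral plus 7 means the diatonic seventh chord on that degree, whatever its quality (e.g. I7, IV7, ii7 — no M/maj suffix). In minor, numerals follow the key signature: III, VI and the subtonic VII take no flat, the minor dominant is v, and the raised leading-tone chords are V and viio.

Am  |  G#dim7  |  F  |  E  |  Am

Am has root A, degree 1 in A minor, so i.
G#dim7: root G# is the leading tone; fully diminished seventh chord there is viio7.
F has root F, degree 6 in A minor, so VI.
E has root E, degree 5 in A minor, so V.
Am has root A, degree 1 in A minor, so i.

i - viio7 - VI - V - i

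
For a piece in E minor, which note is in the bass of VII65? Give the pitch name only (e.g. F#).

F#

VII in E minor has root D; the chord is D-F#-A-C.
The figure 65 means first inversion — the third is in the bass.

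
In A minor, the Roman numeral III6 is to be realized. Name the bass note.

III in A minor has root C; the chord is C-E-G.
The figure 6 means first inversion — the third is in the bass.

E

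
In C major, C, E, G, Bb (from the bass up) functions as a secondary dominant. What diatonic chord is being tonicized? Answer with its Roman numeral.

The chord is a dominant seventh chord on C.
A dominant resolves down a perfect fifth: C → F. In C major, F is scale degree 4, i.e. IV.

IV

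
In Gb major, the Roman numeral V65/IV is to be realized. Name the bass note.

Bb

The applied chord V65/IV is rooted on Gb: Gb-Bb-Db-Fb.
The figure 65 means first inversion — the third is in the bass.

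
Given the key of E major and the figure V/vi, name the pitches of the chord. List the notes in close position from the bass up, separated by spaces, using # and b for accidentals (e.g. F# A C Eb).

G# B# D#

V/vi is a secondary dominant — the dominant triad of vi. vi in E major is C#, so the applied chord's root is G#, a perfect fifth above.
Building a major triad on G# gives G#-B#-D#.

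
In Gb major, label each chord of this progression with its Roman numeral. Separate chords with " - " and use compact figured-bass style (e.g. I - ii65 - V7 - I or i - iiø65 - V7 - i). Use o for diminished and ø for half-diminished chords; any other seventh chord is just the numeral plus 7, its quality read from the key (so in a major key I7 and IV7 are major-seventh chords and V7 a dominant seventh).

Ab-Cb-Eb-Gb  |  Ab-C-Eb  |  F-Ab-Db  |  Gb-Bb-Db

Ab-Cb-Eb-Gb has root Ab, degree 2 in Gb major, so ii7.
Ab-C-Eb: a major triad on Ab, the applied dominant of V → V/V.
F-Ab-Db has root Db, degree 5 in Gb major, so V6.
Gb-Bb-Db has root Gb, degree 1 in Gb major, so I.

ii7 - V/V - V6 - I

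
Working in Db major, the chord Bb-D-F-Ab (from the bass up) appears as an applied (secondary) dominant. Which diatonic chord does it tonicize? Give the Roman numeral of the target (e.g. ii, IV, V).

ii

The chord is a dominant seventh chord on Bb.
A dominant resolves down a perfect fifth: Bb → Eb. In Db major, Eb is scale degree 2, i.e. ii.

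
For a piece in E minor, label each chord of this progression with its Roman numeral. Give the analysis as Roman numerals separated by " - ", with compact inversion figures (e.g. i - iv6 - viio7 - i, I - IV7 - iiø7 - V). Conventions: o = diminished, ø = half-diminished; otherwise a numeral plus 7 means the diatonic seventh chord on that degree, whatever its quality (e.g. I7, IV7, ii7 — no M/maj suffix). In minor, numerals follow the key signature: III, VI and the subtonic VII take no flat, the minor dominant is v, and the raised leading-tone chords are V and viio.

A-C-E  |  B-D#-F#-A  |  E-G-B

iv - V7 - i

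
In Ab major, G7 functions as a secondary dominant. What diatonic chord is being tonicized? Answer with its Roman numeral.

iii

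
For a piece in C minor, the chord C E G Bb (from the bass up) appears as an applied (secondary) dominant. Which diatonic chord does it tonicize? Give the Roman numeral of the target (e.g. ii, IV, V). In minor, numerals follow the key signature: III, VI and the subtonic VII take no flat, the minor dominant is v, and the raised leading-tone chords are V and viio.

iv

The chord is a dominant seventh chord on C.
A dominant resolves down a perfect fifth: C → F. In C minor, F is scale degree 4, i.e. iv.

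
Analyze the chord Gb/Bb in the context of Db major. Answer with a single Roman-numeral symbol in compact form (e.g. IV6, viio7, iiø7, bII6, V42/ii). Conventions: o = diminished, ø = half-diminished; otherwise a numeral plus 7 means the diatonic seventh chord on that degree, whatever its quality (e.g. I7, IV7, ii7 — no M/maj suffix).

IV6

The pitches Gb-Bb-Db form a major triad rooted on Gb.
Gb is scale degree 4 in Db major, and a major triad on that degree is written IV.
With Bb in the bass the chord is in first inversion, so the figured bass is 6.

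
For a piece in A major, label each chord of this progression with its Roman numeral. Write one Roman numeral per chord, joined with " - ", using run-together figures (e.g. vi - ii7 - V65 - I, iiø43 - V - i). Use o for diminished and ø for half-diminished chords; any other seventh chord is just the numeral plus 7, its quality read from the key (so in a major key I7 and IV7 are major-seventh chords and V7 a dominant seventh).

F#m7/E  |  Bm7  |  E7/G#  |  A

vi42 - ii7 - V65 - I

F#m7/E: root F# is the submediant; minor seventh chord there is vi42.
Bm7: root B is the supertonic; minor seventh chord there is ii7.
E7/G#: root E is the dominant; dominant seventh chord there is V65.
A: root A is the tonic; major triad there is I.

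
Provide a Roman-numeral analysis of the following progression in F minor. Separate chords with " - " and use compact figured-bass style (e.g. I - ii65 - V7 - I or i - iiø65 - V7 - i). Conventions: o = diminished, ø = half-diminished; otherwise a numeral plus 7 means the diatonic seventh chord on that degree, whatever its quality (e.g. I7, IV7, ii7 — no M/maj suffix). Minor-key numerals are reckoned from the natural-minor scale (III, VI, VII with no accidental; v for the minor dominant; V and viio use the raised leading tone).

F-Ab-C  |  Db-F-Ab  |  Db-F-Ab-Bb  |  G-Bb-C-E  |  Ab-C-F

F-Ab-C: root F is the tonic; minor triad there is i.
Db-F-Ab: root Db is the submediant; major triad there is VI.
Db-F-Ab-Bb: root Bb is the subdominant; minor seventh chord there is iv65.
G-Bb-C-E: dominant seventh chord on C = scale degree 5 → V43.
Ab-C-F: minor triad on F = scale degree 1 → i6.

i - VI - iv65 - V43 - i6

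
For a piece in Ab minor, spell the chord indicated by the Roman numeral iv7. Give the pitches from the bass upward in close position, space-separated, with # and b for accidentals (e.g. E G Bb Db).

In Ab minor, scale degree 4 is Db, and the diatonic chord built there is a minor seventh chord.
That chord is spelled Db-Fb-Ab-Cb.

Db Fb Ab Cb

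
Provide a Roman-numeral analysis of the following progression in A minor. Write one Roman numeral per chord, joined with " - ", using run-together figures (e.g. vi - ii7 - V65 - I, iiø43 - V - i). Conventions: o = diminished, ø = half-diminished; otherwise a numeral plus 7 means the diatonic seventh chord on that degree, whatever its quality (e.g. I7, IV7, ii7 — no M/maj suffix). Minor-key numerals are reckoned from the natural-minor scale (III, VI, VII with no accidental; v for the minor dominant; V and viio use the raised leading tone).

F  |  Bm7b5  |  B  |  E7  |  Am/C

F: root F is the submediant; major triad there is VI.
Bm7b5: root B is the supertonic; half-diminished seventh chord there is iiø7.
B is the secondary dominant of V (major triad on B): V/V.
E7: dominant seventh chord on E = scale degree 5 → V7.
Am/C: root A is the tonic; minor triad there is i6.

VI - iiø7 - V/V - V7 - i6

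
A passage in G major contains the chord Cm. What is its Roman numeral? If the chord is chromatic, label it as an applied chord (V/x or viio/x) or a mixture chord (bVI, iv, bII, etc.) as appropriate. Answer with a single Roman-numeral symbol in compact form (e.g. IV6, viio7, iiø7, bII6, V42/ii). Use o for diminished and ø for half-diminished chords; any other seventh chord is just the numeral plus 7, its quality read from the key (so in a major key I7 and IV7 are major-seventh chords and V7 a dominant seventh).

iv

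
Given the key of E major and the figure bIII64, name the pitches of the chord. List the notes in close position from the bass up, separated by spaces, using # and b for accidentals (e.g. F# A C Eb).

D G B

bIII64 is a major triad on the lowered third degree, borrowed from the parallel minor. In E major that root is G.
So the chord is G-B-D.
The figured bass 64 indicates second inversion, placing the fifth (D) in the bass: D-G-B.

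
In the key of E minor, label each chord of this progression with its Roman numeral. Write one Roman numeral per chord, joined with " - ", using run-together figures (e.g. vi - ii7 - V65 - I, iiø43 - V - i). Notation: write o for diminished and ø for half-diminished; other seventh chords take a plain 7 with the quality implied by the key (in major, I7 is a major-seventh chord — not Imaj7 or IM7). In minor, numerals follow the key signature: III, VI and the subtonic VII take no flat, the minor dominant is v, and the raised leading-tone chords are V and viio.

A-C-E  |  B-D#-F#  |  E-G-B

iv - V - i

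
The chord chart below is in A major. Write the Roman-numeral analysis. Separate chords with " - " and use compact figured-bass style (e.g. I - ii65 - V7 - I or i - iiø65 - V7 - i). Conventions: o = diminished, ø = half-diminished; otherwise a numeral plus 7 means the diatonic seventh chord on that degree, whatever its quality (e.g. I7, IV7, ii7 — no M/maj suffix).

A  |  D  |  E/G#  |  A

A: root A is the tonic; major triad there is I.
D: major triad on D = scale degree 4 → IV.
E/G# has root E, degree 5 in A major, so V6.
A has root A, degree 1 in A major, so I.

I - IV - V6 - I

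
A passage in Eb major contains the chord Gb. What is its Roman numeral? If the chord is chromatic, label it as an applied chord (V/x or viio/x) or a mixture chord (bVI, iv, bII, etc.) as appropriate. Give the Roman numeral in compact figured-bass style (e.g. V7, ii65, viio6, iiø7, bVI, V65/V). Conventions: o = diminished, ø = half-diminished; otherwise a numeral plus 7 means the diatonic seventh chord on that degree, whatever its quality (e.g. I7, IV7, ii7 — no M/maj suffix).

The pitches Gb-Bb-Db form a major triad rooted on Gb.
Gb is the lowered third degree of Eb major (diatonic 3 would be G). This is a major triad on the lowered third degree, borrowed from the parallel minor.

bIII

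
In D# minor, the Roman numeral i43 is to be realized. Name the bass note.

A#

i in D# minor has root D#; the chord is D#-F#-A#-C#.
The figure 43 means second inversion — the fifth is in the bass.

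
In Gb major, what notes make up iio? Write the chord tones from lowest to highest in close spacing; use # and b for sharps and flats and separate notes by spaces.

Ab Cb Ebb

iio is the diminished supertonic triad, borrowed from the parallel minor. In Gb major that root is Ab.
So the chord is Ab-Cb-Ebb, a diminished triad.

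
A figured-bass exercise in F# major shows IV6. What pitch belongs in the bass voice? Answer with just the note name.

IV in F# major has root B; the chord is B-D#-F#.
The figure 6 means first inversion — the third is in the bass.

D#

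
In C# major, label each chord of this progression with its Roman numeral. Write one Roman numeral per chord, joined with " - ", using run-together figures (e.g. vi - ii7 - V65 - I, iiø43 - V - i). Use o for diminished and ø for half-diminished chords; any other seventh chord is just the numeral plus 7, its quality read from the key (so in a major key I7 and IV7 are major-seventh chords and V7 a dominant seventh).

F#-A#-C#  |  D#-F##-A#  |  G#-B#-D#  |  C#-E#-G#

IV - V/V - V - I

F#-A#-C# has root F#, degree 4 in C# major, so IV.
D#-F##-A# is the secondary dominant of V (major triad on D#): V/V.
G#-B#-D#: root G# is the dominant; major triad there is V.
C#-E#-G#: major triad on C# = scale degree 1 → I.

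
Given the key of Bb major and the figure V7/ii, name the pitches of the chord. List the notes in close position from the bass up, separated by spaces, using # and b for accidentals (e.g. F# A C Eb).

V7/ii is a secondary dominant — the dominant seventh of ii. ii in Bb major is C, so the applied chord's root is G, a perfect fifth above.
Building a dominant seventh chord on G gives G-B-D-F.

G B D F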